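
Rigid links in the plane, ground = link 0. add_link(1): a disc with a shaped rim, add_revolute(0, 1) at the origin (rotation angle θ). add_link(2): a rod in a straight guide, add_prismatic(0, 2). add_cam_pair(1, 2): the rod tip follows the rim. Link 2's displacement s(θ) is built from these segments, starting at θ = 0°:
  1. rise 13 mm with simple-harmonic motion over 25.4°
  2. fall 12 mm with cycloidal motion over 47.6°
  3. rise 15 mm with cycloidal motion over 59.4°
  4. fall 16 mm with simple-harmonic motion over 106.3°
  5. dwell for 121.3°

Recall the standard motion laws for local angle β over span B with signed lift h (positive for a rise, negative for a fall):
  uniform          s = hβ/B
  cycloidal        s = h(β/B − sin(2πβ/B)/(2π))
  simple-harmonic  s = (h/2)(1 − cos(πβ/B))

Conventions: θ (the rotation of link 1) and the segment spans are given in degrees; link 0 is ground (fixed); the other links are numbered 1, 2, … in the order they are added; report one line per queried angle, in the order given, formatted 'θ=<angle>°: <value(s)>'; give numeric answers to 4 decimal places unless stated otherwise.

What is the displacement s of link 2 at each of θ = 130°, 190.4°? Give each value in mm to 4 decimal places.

segment 1 (0° to 25.4°, simple-harmonic, h = 13) is passed completely: s = 0.0000 + (13) = 13.0000
segment 2 (25.4° to 73°, cycloidal, h = -12) is passed completely: s = 13.0000 + (-12) = 1.0000
θ = 130° falls in segment 3 (73° to 132.4°, cycloidal, h = 15): β = 130 − 73 = 57°, B = 59.4°; Δs = 15·(0.9596 − sin(2π·0.9596)/(2π)) = 14.9935; s = 1.0000 + 14.9935 = 15.9935
segment 3 (73° to 132.4°, cycloidal, h = 15) is passed completely: s = 1.0000 + (15) = 16.0000
θ = 190.4° falls in segment 4 (132.4° to 238.7°, simple-harmonic, h = -16): β = 190.4 − 132.4 = 58°, B = 106.3°; Δs = -16/2·(1 − cos(π·0.5456)) = -9.1428; s = 16.0000 − 9.1428 = 6.8572

θ=130°: 15.9935
θ=190.4°: 6.8572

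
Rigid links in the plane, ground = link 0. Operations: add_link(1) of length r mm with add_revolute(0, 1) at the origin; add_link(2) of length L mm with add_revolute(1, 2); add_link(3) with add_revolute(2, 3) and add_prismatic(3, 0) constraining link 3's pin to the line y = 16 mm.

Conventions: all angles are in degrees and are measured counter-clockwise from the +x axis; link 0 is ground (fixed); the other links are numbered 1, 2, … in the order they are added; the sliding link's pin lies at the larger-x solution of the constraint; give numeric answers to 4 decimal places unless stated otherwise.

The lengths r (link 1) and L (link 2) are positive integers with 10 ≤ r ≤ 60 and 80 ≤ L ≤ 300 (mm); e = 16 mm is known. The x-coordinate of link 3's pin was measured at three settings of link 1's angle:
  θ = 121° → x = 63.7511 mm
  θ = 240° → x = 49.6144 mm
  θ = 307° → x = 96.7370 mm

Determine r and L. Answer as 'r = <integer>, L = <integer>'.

constraint per measurement: (x − r cos θ)² + (r sin θ − e)² = L²
subtracting the θ₁ and θ₂ equations cancels the r² and L² terms:
r = (x₁² − x₂²) / (2[(x₁cos θ₁ + e sin θ₁) − (x₂cos θ₂ + e sin θ₂)]) = 41.0001 → r = 41
L² = (x₁ − r cos θ₁)² + (r sin θ₁ − e)² = 7569.0072 → L = 87.0000 → L = 87
check at θ₃=307°: x = 96.7370 (printed 96.7370) ✓

r = 41, L = 87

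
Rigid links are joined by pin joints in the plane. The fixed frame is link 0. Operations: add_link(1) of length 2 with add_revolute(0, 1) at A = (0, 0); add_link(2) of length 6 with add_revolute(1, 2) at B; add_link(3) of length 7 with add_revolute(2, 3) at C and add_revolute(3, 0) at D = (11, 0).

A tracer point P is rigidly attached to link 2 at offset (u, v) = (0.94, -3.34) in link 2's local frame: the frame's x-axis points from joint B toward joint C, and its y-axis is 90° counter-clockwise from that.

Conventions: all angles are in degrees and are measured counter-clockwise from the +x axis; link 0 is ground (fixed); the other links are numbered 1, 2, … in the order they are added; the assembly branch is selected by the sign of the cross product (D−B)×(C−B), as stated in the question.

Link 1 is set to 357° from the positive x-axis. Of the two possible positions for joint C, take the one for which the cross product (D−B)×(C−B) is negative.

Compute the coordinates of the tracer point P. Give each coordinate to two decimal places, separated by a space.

A=(0,0), D=(11.00,0)
B = A + 2.00·(cos357°, sin357°) = (1.9973, -0.1047)
|BD| = 9.0033
circle(B,6.00) ∩ circle(D,7.00): a=3.7797, h=4.6598
  candidates: C₊=(5.7226,4.5988) cross=41.954; C₋=(5.8309,-4.7202) cross=-41.954
  branch - wants cross < 0 → take C=(5.8309,-4.7202) (cross=-41.954)
ex = (C−B)/|BC| = (0.6389,-0.7693); ey = (0.7693,0.6389)
P = B + 0.94·ex + -3.34·ey = (0.0285,-2.9618)

0.03 -2.96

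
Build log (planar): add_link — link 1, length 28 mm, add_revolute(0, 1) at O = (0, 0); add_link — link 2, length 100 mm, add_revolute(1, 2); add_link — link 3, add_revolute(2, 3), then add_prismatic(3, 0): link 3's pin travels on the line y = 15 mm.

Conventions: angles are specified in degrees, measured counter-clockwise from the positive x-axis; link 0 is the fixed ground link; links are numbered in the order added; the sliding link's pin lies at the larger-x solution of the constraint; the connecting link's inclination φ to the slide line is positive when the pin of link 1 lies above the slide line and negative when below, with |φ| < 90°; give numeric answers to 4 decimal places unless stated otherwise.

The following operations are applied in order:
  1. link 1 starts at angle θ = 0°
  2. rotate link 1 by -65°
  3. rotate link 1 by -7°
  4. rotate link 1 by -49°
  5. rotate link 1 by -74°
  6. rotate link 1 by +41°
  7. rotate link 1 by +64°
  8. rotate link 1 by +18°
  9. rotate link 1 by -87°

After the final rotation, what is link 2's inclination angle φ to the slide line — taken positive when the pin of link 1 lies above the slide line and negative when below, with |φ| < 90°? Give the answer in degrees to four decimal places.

geometry: r = 28 mm, L = 100 mm, e = 15 mm; θ starts at 0°
rotate link 1 by -65°: θ ← 0° -65° = -65°
rotate link 1 by -7°: θ ← -65° -7° = -72°
rotate link 1 by -49°: θ ← -72° -49° = -121°
rotate link 1 by -74°: θ ← -121° -74° = -195°
rotate link 1 by +41°: θ ← -195° +41° = -154°
rotate link 1 by +64°: θ ← -154° +64° = -90°
rotate link 1 by +18°: θ ← -90° +18° = -72°
rotate link 1 by -87°: θ ← -72° -87° = -159°
h = r sin θ − e = -10.034303 − 15 = -25.034303
sin φ = h / L = -25.034303 / 100 = -0.25034303
φ = arcsin(-0.25034303) = -14.497812°

-14.4978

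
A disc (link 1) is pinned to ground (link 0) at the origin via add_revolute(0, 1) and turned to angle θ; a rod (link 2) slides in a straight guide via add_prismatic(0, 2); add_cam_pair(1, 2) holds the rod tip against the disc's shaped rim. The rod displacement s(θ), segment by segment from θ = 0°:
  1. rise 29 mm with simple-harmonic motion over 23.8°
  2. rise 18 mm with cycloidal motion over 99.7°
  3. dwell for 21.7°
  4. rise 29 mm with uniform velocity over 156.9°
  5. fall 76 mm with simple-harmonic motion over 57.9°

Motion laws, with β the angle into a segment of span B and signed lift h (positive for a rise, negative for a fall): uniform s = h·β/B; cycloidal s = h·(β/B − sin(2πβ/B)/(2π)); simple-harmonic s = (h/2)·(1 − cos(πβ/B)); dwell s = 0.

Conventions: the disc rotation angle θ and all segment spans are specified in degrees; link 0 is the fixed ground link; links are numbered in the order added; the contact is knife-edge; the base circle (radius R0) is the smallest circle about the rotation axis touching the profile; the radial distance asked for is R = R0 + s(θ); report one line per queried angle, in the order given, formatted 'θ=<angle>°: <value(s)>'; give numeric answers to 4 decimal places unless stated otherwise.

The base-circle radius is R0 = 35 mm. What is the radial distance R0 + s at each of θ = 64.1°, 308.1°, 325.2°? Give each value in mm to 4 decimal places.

segment 1 (0° to 23.8°, simple-harmonic, h = 29) is passed completely: s = 0.0000 + (29) = 29.0000
θ = 64.1° falls in segment 2 (23.8° to 123.5°, cycloidal, h = 18): β = 64.1 − 23.8 = 40.3°, B = 99.7°; Δs = 18·(0.4042 − sin(2π·0.4042)/(2π)) = 5.6539; s = 29.0000 + 5.6539 = 34.6539
segment 2 (23.8° to 123.5°, cycloidal, h = 18) is passed completely: s = 29.0000 + (18) = 47.0000
segment 3 (123.5° to 145.2°, dwell): s unchanged at 47.0000
segment 4 (145.2° to 302.1°, uniform, h = 29) is passed completely: s = 47.0000 + (29) = 76.0000
θ = 308.1° falls in segment 5 (302.1° to 360°, simple-harmonic, h = -76): β = 308.1 − 302.1 = 6°, B = 57.9°; Δs = -76/2·(1 − cos(π·0.1036)) = -1.9960; s = 76.0000 − 1.9960 = 74.0040
θ = 325.2° falls in segment 5 (302.1° to 360°, simple-harmonic, h = -76): β = 325.2 − 302.1 = 23.1°, B = 57.9°; Δs = -76/2·(1 − cos(π·0.3990)) = -26.1398; s = 76.0000 − 26.1398 = 49.8602
θ=64.1°: R = R0 + s = 35 + 34.6539 = 69.6539
θ=308.1°: R = R0 + s = 35 + 74.0040 = 109.0040
θ=325.2°: R = R0 + s = 35 + 49.8602 = 84.8602

θ=64.1°: 69.6539
θ=308.1°: 109.0040
θ=325.2°: 84.8602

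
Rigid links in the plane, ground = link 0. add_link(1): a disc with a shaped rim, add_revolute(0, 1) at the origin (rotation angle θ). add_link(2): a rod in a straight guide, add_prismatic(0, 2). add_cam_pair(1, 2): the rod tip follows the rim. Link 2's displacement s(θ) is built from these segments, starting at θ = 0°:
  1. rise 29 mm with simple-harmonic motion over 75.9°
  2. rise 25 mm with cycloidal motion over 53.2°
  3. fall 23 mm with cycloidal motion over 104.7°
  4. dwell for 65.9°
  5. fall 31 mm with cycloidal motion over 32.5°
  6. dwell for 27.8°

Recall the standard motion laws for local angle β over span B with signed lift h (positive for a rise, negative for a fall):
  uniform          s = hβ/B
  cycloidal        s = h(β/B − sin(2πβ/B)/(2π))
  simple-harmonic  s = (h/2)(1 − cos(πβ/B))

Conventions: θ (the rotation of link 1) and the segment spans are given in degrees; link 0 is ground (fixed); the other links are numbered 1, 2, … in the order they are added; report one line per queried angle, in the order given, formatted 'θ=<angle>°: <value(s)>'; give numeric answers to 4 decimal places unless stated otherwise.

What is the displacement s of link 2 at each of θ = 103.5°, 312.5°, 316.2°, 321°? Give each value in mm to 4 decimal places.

segment 1 (0° to 75.9°, simple-harmonic, h = 29) is passed completely: s = 0.0000 + (29) = 29.0000
θ = 103.5° falls in segment 2 (75.9° to 129.1°, cycloidal, h = 25): β = 103.5 − 75.9 = 27.6°, B = 53.2°; Δs = 25·(0.5188 − sin(2π·0.5188)/(2π)) = 13.4388; s = 29.0000 + 13.4388 = 42.4388
segment 2 (75.9° to 129.1°, cycloidal, h = 25) is passed completely: s = 29.0000 + (25) = 54.0000
segment 3 (129.1° to 233.8°, cycloidal, h = -23) is passed completely: s = 54.0000 + (-23) = 31.0000
segment 4 (233.8° to 299.7°, dwell): s unchanged at 31.0000
θ = 312.5° falls in segment 5 (299.7° to 332.2°, cycloidal, h = -31): β = 312.5 − 299.7 = 12.8°, B = 32.5°; Δs = -31·(0.3938 − sin(2π·0.3938)/(2π)) = -9.1571; s = 31.0000 − 9.1571 = 21.8429
θ = 316.2° falls in segment 5 (299.7° to 332.2°, cycloidal, h = -31): β = 316.2 − 299.7 = 16.5°, B = 32.5°; Δs = -31·(0.5077 − sin(2π·0.5077)/(2π)) = -15.9768; s = 31.0000 − 15.9768 = 15.0232
θ = 321° falls in segment 5 (299.7° to 332.2°, cycloidal, h = -31): β = 321 − 299.7 = 21.3°, B = 32.5°; Δs = -31·(0.6554 − sin(2π·0.6554)/(2π)) = -24.4043; s = 31.0000 − 24.4043 = 6.5957

θ=103.5°: 42.4388
θ=312.5°: 21.8429
θ=316.2°: 15.0232
θ=321°: 6.5957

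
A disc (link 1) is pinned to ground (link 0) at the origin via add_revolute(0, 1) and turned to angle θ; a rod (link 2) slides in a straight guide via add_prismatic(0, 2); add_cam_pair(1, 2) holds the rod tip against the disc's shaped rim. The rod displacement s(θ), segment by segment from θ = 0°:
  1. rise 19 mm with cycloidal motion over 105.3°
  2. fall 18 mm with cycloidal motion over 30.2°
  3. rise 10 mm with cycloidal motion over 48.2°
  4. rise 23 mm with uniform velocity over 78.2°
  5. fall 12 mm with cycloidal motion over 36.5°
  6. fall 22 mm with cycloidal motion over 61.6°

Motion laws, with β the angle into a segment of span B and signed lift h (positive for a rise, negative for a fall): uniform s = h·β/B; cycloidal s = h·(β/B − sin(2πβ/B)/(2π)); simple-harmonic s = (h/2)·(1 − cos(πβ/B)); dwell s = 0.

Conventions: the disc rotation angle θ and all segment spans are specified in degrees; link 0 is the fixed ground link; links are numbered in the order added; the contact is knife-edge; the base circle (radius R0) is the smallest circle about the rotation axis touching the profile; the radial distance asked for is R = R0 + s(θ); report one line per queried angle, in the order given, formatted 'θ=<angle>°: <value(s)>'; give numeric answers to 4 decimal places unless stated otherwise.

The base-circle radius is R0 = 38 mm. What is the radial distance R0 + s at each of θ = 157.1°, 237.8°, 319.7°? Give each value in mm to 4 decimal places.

segment 1 (0° to 105.3°, cycloidal, h = 19) is passed completely: s = 0.0000 + (19) = 19.0000
segment 2 (105.3° to 135.5°, cycloidal, h = -18) is passed completely: s = 19.0000 + (-18) = 1.0000
θ = 157.1° falls in segment 3 (135.5° to 183.7°, cycloidal, h = 10): β = 157.1 − 135.5 = 21.6°, B = 48.2°; Δs = 10·(0.4481 − sin(2π·0.4481)/(2π)) = 3.9718; s = 1.0000 + 3.9718 = 4.9718
segment 3 (135.5° to 183.7°, cycloidal, h = 10) is passed completely: s = 1.0000 + (10) = 11.0000
θ = 237.8° falls in segment 4 (183.7° to 261.9°, uniform, h = 23): β = 237.8 − 183.7 = 54.1°, B = 78.2°; Δs = 23·54.1/78.2 = 15.9118; s = 11.0000 + 15.9118 = 26.9118
segment 4 (183.7° to 261.9°, uniform, h = 23) is passed completely: s = 11.0000 + (23) = 34.0000
segment 5 (261.9° to 298.4°, cycloidal, h = -12) is passed completely: s = 34.0000 + (-12) = 22.0000
θ = 319.7° falls in segment 6 (298.4° to 360°, cycloidal, h = -22): β = 319.7 − 298.4 = 21.3°, B = 61.6°; Δs = -22·(0.3458 − sin(2π·0.3458)/(2π)) = -4.7209; s = 22.0000 − 4.7209 = 17.2791
θ=157.1°: R = R0 + s = 38 + 4.9718 = 42.9718
θ=237.8°: R = R0 + s = 38 + 26.9118 = 64.9118
θ=319.7°: R = R0 + s = 38 + 17.2791 = 55.2791

θ=157.1°: 42.9718
θ=237.8°: 64.9118
θ=319.7°: 55.2791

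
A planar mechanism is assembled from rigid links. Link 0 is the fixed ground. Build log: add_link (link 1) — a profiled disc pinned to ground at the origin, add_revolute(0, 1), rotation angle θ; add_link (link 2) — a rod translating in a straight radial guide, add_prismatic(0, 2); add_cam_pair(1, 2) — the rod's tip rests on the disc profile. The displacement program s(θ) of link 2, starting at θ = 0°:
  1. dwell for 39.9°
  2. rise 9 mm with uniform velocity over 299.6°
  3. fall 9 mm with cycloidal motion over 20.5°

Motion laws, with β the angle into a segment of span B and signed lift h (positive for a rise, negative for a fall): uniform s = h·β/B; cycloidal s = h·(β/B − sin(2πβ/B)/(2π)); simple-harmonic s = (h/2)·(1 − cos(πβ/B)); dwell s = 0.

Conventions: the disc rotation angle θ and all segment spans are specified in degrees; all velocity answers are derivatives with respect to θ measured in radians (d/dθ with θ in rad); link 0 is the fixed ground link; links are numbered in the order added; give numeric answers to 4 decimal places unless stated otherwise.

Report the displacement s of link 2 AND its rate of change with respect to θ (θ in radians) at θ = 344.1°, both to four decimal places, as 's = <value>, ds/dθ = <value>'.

seg 1 [0°–39.9°] dwell: s stays 0.0000
seg 2 [39.9°–339.5°] uniform, h=9: full span → s += 9 → s = 9.0000
seg 3 [339.5°–360°] cycloidal, h=-9: θ=344.1° here. β=4.6, B=20.5. -9·(0.2244 − sin(2π·0.2244)/(2π)) = -0.6056 → s = 8.3944
velocity in seg [339.5°–360°] (cycloidal), θ in radians: β = 4.6° = 0.0803 rad, B = 20.5° = 0.3578 rad; ds/dθ = (h/B)(1 − cos(2πβ/B)) = ((-9)/0.3578)(1 − cos(2π·0.2244)) = -21.124098 mm/rad

s = 8.3944, ds/dθ = -21.1241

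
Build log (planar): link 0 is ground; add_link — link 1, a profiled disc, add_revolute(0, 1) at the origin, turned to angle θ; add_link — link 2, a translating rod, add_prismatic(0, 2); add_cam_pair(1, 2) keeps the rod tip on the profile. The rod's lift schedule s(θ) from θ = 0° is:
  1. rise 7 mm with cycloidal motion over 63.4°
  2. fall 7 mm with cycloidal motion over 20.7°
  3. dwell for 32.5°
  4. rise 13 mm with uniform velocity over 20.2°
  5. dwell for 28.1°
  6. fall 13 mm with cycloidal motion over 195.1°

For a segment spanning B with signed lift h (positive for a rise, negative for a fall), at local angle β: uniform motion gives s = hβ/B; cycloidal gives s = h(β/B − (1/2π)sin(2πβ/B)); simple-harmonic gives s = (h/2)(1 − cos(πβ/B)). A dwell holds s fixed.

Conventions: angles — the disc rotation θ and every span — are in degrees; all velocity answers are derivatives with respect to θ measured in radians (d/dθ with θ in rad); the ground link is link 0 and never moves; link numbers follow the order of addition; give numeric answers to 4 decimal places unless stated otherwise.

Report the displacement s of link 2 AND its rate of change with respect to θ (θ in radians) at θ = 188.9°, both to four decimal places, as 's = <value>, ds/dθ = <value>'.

seg 1 [0°–63.4°] cycloidal, h=7: full span → s += 7 → s = 7.0000
seg 2 [63.4°–84.1°] cycloidal, h=-7: full span → s += -7 → s = 0.0000
seg 3 [84.1°–116.6°] dwell: s stays 0.0000
seg 4 [116.6°–136.8°] uniform, h=13: full span → s += 13 → s = 13.0000
seg 5 [136.8°–164.9°] dwell: s stays 13.0000
seg 6 [164.9°–360°] cycloidal, h=-13: θ=188.9° here. β=24, B=195.1. -13·(0.1230 − sin(2π·0.1230)/(2π)) = -0.1545 → s = 12.8455
velocity in seg [164.9°–360°] (cycloidal), θ in radians: β = 24° = 0.4189 rad, B = 195.1° = 3.4051 rad; ds/dθ = (h/B)(1 − cos(2πβ/B)) = ((-13)/3.4051)(1 − cos(2π·0.1230)) = -1.084718 mm/rad

s = 12.8455, ds/dθ = -1.0847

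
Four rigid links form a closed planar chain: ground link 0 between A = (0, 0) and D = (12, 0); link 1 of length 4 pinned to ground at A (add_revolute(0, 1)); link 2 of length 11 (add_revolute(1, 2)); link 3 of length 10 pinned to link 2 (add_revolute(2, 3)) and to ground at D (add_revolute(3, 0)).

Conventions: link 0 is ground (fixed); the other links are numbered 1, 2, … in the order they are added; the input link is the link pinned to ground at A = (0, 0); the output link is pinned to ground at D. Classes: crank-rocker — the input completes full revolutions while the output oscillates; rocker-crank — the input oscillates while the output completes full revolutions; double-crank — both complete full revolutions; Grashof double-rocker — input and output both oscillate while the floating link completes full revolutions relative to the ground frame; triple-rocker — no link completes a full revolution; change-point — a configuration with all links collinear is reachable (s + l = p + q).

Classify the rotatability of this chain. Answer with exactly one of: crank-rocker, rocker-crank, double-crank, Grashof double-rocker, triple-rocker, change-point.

lengths: ground=12, input=4, coupler=11, output=10
sorted: s=4 (shortest), l=12 (longest), p+q=21
s + l = 16 vs p + q = 21
s + l < p + q (Grashof) with shortest = input link → crank-rocker

crank-rocker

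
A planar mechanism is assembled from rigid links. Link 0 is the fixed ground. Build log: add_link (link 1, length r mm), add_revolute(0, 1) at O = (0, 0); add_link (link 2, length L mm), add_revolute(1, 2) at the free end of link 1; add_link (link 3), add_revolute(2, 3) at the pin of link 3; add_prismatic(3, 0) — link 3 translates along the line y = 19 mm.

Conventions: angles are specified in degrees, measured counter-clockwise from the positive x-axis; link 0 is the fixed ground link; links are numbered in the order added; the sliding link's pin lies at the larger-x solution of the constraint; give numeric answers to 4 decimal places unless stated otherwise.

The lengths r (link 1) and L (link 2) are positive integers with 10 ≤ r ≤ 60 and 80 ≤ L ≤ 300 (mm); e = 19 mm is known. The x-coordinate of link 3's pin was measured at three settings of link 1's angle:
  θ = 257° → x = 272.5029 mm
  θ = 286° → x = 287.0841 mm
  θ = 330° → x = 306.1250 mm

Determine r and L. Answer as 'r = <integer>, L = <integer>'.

constraint per measurement: (x − r cos θ)² + (r sin θ − e)² = L²
subtracting the θ₁ and θ₂ equations cancels the r² and L² terms:
r = (x₁² − x₂²) / (2[(x₁cos θ₁ + e sin θ₁) − (x₂cos θ₂ + e sin θ₂)]) = 29.0000 → r = 29
L² = (x₁ − r cos θ₁)² + (r sin θ₁ − e)² = 80088.9756 → L = 283.0000 → L = 283
check at θ₃=330°: x = 306.1250 (printed 306.1250) ✓

r = 29, L = 283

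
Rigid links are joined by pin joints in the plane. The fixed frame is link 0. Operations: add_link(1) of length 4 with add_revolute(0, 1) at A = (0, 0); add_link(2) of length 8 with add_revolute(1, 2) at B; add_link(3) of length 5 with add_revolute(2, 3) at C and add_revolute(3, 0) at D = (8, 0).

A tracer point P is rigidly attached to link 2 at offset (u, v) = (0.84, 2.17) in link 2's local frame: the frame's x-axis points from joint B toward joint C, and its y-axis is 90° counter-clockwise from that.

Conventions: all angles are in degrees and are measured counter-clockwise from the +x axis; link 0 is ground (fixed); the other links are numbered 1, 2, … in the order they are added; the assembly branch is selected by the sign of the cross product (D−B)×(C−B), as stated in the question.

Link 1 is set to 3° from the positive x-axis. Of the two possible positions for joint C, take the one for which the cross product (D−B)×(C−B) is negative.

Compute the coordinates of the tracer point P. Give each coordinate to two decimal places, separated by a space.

A=(0,0), D=(8.00,0)
B = A + 4.00·(cos3°, sin3°) = (3.9945, 0.2093)
|BD| = 4.0109
circle(B,8.00) ∩ circle(D,5.00): a=6.8672, h=4.1039
  candidates: C₊=(11.0665,3.9492) cross=16.461; C₋=(10.6381,-4.2474) cross=-16.461
  branch - wants cross < 0 → take C=(10.6381,-4.2474) (cross=-16.461)
ex = (C−B)/|BC| = (0.8305,-0.5571); ey = (0.5571,0.8305)
P = B + 0.84·ex + 2.17·ey = (5.9010,1.5435)

5.90 1.54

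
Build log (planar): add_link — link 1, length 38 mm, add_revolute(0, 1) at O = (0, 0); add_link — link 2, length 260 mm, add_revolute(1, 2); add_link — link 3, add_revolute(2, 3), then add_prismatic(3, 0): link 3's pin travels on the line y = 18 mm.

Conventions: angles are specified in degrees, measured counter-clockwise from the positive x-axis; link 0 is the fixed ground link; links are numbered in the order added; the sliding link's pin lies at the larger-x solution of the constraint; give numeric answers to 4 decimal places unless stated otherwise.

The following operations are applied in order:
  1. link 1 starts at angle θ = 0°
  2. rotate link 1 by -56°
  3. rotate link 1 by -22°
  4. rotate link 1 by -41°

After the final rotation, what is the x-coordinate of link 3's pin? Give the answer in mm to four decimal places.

geometry: r = 38 mm, L = 260 mm, e = 18 mm; θ starts at 0°
rotate link 1 by -56°: θ ← 0° -56° = -56°
rotate link 1 by -22°: θ ← -56° -22° = -78°
rotate link 1 by -41°: θ ← -78° -41° = -119°
crank pin P = (r cos θ, r sin θ) = (-18.422766, -33.235549)
h = r sin θ − e = -33.235549 − 18 = -51.235549
x = r cos θ + √(L² − h²) = -18.422766 + 254.901782 = 236.479017

236.4790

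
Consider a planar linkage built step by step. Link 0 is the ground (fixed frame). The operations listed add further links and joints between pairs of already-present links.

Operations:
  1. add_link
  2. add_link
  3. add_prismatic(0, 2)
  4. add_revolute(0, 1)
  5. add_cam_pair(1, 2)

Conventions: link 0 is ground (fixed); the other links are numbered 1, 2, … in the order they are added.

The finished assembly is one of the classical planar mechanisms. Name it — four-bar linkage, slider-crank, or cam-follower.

links: 3 (incl. ground); joints: 1 revolute, 1 prismatic, 1 higher (cam) pair, forming one closed loop
3 links, revolute + prismatic + higher pair in one loop → cam-follower

cam-follower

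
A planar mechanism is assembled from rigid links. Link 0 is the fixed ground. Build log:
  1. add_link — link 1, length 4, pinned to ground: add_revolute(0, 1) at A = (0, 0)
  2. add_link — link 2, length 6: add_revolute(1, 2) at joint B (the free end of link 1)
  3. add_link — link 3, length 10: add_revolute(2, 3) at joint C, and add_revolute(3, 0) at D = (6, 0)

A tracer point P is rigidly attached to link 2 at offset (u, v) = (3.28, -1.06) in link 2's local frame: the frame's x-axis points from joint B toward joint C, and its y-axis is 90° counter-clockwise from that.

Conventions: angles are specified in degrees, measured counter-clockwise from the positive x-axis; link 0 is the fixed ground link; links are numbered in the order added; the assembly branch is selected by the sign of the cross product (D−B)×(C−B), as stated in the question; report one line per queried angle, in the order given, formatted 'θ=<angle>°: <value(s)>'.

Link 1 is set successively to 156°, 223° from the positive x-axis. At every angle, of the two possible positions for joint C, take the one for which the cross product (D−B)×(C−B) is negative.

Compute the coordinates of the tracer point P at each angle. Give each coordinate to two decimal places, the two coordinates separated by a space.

A=(0,0), D=(6.00,0)
θ=156°: B = A + 4.00·(cos156°, sin156°) = (-3.6542, 1.6269)
θ=156°: |BD| = 9.7903
θ=156°: circle(B,6.00) ∩ circle(D,10.00): a=1.6266, h=5.7753
θ=156°:   candidates: C₊=(-1.0904,7.0516) cross=56.542; C₋=(-3.0099,-4.3384) cross=-56.542
θ=156°:   branch - wants cross < 0 → take C=(-3.0099,-4.3384) (cross=-56.542)
θ=156°: ex = (C−B)/|BC| = (0.1074,-0.9942); ey = (0.9942,0.1074)
θ=156°: P = B + 3.28·ex + -1.06·ey = (-4.3559,-1.7479)
θ=223°: B = A + 4.00·(cos223°, sin223°) = (-2.9254, -2.7280)
θ=223°: |BD| = 9.3330
θ=223°: circle(B,6.00) ∩ circle(D,10.00): a=1.2378, h=5.8709
θ=223°:   candidates: C₊=(-3.4577,3.2483) cross=54.793; C₋=(-0.0256,-7.9807) cross=-54.793
θ=223°:   branch - wants cross < 0 → take C=(-0.0256,-7.9807) (cross=-54.793)
θ=223°: ex = (C−B)/|BC| = (0.4833,-0.8755); ey = (0.8755,0.4833)
θ=223°: P = B + 3.28·ex + -1.06·ey = (-2.2682,-6.1118)

θ=156°: -4.36 -1.75
θ=223°: -2.27 -6.11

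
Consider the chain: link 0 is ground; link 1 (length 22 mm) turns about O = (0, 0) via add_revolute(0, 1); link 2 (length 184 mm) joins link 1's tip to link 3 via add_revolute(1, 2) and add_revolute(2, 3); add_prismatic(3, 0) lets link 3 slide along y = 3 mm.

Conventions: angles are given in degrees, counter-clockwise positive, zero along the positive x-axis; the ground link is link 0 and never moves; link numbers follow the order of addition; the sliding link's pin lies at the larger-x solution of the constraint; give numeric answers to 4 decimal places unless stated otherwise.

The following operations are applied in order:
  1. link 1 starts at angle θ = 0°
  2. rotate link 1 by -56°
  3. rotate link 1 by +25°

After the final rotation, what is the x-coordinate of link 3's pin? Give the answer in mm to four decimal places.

geometry: r = 22 mm, L = 184 mm, e = 3 mm; θ starts at 0°
rotate link 1 by -56°: θ ← 0° -56° = -56°
rotate link 1 by +25°: θ ← -56° +25° = -31°
crank pin P = (r cos θ, r sin θ) = (18.857681, -11.330838)
h = r sin θ − e = -11.330838 − 3 = -14.330838
x = r cos θ + √(L² − h²) = 18.857681 + 183.441073 = 202.298753

202.2988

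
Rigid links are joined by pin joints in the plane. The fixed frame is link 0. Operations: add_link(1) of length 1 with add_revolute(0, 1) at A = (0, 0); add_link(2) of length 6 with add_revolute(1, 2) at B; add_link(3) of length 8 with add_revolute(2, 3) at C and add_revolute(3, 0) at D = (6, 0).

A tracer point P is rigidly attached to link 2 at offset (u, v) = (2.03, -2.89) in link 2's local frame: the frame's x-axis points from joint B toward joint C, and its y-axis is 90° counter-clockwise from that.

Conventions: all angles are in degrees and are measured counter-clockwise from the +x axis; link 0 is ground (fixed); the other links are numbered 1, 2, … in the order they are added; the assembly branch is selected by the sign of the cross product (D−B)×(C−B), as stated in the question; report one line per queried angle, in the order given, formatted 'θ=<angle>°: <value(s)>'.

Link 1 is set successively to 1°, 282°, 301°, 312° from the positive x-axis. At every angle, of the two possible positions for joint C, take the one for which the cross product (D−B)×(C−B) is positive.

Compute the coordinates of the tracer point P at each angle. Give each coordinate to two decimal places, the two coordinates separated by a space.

A=(0,0), D=(6.00,0)
θ=1°: B = A + 1.00·(cos1°, sin1°) = (0.9998, 0.0175)
θ=1°: |BD| = 5.0002
θ=1°: circle(B,6.00) ∩ circle(D,8.00): a=-0.2998, h=5.9925
θ=1°:   candidates: C₊=(0.7210,6.0110) cross=29.964; C₋=(0.6791,-5.9740) cross=-29.964
θ=1°:   branch + wants cross > 0 → take C=(0.7210,6.0110) (cross=29.964)
θ=1°: ex = (C−B)/|BC| = (-0.0465,0.9989); ey = (-0.9989,-0.0465)
θ=1°: P = B + 2.03·ex + -2.89·ey = (3.7924,2.1796)
θ=282°: B = A + 1.00·(cos282°, sin282°) = (0.2079, -0.9781)
θ=282°: |BD| = 5.8741
θ=282°: circle(B,6.00) ∩ circle(D,8.00): a=0.5537, h=5.9744
θ=282°:   candidates: C₊=(-0.2410,5.0050) cross=35.094; C₋=(1.7487,-6.7769) cross=-35.094
θ=282°:   branch + wants cross > 0 → take C=(-0.2410,5.0050) (cross=35.094)
θ=282°: ex = (C−B)/|BC| = (-0.0748,0.9972); ey = (-0.9972,-0.0748)
θ=282°: P = B + 2.03·ex + -2.89·ey = (2.9379,1.2624)
θ=301°: B = A + 1.00·(cos301°, sin301°) = (0.5150, -0.8572)
θ=301°: |BD| = 5.5515
θ=301°: circle(B,6.00) ∩ circle(D,8.00): a=0.2539, h=5.9946
θ=301°:   candidates: C₊=(-0.1596,5.1048) cross=33.279; C₋=(1.6915,-6.7407) cross=-33.279
θ=301°:   branch + wants cross > 0 → take C=(-0.1596,5.1048) (cross=33.279)
θ=301°: ex = (C−B)/|BC| = (-0.1124,0.9937); ey = (-0.9937,-0.1124)
θ=301°: P = B + 2.03·ex + -2.89·ey = (3.1584,1.4849)
θ=312°: B = A + 1.00·(cos312°, sin312°) = (0.6691, -0.7431)
θ=312°: |BD| = 5.3824
θ=312°: circle(B,6.00) ∩ circle(D,8.00): a=0.0901, h=5.9993
θ=312°:   candidates: C₊=(-0.0699,5.2112) cross=32.291; C₋=(1.5867,-6.6726) cross=-32.291
θ=312°:   branch + wants cross > 0 → take C=(-0.0699,5.2112) (cross=32.291)
θ=312°: ex = (C−B)/|BC| = (-0.1232,0.9924); ey = (-0.9924,-0.1232)
θ=312°: P = B + 2.03·ex + -2.89·ey = (3.2871,1.6274)

θ=1°: 3.79 2.18
θ=282°: 2.94 1.26
θ=301°: 3.16 1.48
θ=312°: 3.29 1.63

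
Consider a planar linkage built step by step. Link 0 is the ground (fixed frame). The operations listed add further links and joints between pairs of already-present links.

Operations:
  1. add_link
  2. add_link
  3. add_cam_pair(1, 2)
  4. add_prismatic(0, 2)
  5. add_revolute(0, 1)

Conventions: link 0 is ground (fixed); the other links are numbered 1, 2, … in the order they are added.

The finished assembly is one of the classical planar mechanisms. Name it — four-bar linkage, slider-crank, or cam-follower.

links: 3 (incl. ground); joints: 1 revolute, 1 prismatic, 1 higher (cam) pair, forming one closed loop
3 links, revolute + prismatic + higher pair in one loop → cam-follower

cam-follower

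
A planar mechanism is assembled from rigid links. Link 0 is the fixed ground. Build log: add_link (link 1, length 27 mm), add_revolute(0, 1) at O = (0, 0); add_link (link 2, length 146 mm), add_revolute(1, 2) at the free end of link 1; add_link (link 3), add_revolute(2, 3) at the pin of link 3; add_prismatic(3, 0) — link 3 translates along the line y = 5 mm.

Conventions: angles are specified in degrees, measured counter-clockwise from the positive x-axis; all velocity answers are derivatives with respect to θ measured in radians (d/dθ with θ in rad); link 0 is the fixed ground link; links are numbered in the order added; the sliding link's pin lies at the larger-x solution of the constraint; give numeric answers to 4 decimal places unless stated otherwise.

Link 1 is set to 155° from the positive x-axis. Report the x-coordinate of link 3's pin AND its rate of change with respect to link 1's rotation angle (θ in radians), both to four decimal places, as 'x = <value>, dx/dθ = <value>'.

geometry: r = 27 mm, L = 146 mm, e = 5 mm
crank pin P = (r cos θ, r sin θ) = (-24.470310, 11.410693)
h = r sin θ − e = 11.410693 − 5 = 6.410693
x = r cos θ + √(L² − h²) = -24.470310 + 145.859189 = 121.388879
dx/dθ = −r sin θ − h·r cos θ/√(L² − h²) (θ in radians; h = 6.410693) = -10.335192

x = 121.3889, dx/dθ = -10.3352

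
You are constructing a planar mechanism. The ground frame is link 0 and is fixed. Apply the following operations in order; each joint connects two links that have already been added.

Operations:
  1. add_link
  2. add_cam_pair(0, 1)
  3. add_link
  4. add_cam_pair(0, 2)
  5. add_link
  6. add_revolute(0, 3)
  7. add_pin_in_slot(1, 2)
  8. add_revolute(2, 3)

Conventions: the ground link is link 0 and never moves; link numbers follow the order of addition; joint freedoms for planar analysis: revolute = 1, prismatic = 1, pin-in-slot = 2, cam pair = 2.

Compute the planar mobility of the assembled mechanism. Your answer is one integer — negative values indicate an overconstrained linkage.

ground; <1,0,0>
#1 <2,0,0>
C:0↔1 J2 <2,0,1>
#2 <3,0,1>
C:0↔2 J2 <3,0,2>
#3 <4,0,2>
R:0↔3 J1 <4,1,2>
PS:1↔2 J2 <4,1,3>
R:2↔3 J1 <4,2,3>
3×3 − 2×2 − 1×3 = 2

M = 2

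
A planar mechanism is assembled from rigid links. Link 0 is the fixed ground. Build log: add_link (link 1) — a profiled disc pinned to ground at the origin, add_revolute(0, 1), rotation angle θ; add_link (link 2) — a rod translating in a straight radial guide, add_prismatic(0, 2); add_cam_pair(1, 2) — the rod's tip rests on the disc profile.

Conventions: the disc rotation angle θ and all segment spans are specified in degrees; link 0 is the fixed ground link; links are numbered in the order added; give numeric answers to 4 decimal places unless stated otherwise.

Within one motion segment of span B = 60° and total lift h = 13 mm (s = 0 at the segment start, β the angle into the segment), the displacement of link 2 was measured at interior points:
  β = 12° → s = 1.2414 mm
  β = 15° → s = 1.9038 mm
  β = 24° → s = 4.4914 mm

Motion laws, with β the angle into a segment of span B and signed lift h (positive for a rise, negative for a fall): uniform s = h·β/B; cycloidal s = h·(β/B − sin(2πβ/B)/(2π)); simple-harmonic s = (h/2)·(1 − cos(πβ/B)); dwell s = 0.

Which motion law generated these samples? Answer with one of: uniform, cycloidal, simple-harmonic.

candidates at β/B = r: uniform s = h·r (linear in β); cycloidal s = h·(r − sin(2πr)/(2π)); simple-harmonic s = (h/2)(1 − cos(πr))
β=12°: printed 1.2414 | uniform 2.6000, cycloidal 0.6323, simple-harmonic 1.2414
β=15°: printed 1.9038 | uniform 3.2500, cycloidal 1.1810, simple-harmonic 1.9038
β=24°: printed 4.4914 | uniform 5.2000, cycloidal 3.9839, simple-harmonic 4.4914
only one law matches every sample → simple-harmonic

simple-harmonic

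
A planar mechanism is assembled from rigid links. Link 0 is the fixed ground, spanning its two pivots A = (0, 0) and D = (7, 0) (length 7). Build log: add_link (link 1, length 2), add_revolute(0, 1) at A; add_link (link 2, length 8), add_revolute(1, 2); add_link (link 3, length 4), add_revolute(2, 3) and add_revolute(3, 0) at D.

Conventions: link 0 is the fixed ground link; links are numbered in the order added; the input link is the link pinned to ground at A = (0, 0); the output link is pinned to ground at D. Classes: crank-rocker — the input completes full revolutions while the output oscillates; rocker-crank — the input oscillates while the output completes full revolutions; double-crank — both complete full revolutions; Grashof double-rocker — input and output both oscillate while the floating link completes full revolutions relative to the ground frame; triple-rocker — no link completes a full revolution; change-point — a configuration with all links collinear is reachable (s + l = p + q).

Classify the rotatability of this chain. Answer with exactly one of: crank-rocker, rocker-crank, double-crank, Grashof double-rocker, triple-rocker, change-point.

lengths: ground=7, input=2, coupler=8, output=4
sorted: s=2 (shortest), l=8 (longest), p+q=11
s + l = 10 vs p + q = 11
s + l < p + q (Grashof) with shortest = input link → crank-rocker

crank-rocker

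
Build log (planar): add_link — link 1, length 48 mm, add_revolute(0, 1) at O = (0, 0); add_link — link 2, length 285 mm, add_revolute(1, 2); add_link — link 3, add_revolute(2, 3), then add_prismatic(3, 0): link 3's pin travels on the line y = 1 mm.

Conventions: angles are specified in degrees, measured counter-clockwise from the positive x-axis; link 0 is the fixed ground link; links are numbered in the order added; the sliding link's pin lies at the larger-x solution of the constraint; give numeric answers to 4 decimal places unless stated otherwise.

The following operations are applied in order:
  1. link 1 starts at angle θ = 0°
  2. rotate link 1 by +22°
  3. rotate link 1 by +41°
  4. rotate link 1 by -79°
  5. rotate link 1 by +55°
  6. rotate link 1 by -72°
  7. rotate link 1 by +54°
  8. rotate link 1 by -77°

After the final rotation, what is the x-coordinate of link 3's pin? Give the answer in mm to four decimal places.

geometry: r = 48 mm, L = 285 mm, e = 1 mm; θ starts at 0°
rotate link 1 by +22°: θ ← 0° +22° = 22°
rotate link 1 by +41°: θ ← 22° +41° = 63°
rotate link 1 by -79°: θ ← 63° -79° = -16°
rotate link 1 by +55°: θ ← -16° +55° = 39°
rotate link 1 by -72°: θ ← 39° -72° = -33°
rotate link 1 by +54°: θ ← -33° +54° = 21°
rotate link 1 by -77°: θ ← 21° -77° = -56°
crank pin P = (r cos θ, r sin θ) = (26.841259, -39.793803)
h = r sin θ − e = -39.793803 − 1 = -40.793803
x = r cos θ + √(L² − h²) = 26.841259 + 282.065357 = 308.906616

308.9066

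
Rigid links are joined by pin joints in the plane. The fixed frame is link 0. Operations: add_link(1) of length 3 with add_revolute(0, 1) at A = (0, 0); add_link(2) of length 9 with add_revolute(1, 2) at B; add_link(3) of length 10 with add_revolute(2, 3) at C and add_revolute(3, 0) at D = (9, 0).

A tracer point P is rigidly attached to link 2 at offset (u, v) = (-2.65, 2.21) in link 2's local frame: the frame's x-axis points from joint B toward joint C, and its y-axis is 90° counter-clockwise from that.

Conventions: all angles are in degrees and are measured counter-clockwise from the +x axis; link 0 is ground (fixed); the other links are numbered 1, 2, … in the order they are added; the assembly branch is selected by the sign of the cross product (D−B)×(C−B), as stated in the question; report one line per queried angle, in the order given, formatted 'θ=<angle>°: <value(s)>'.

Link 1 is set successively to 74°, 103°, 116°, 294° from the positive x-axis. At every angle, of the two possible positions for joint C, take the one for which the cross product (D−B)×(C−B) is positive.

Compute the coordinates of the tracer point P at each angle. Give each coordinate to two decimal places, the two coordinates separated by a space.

A=(0,0), D=(9.00,0)
θ=74°: B = A + 3.00·(cos74°, sin74°) = (0.8269, 2.8838)
θ=74°: |BD| = 8.6669
θ=74°: circle(B,9.00) ∩ circle(D,10.00): a=3.2373, h=8.3976
θ=74°:   candidates: C₊=(6.6740,9.7257) cross=72.781; C₋=(1.0856,-6.1125) cross=-72.781
θ=74°:   branch + wants cross > 0 → take C=(6.6740,9.7257) (cross=72.781)
θ=74°: ex = (C−B)/|BC| = (0.6497,0.7602); ey = (-0.7602,0.6497)
θ=74°: P = B + -2.65·ex + 2.21·ey = (-2.5748,2.3050)
θ=103°: B = A + 3.00·(cos103°, sin103°) = (-0.6749, 2.9231)
θ=103°: |BD| = 10.1068
θ=103°: circle(B,9.00) ∩ circle(D,10.00): a=4.1134, h=8.0050
θ=103°:   candidates: C₊=(5.5780,9.3963) cross=80.905; C₋=(0.9476,-5.9294) cross=-80.905
θ=103°:   branch + wants cross > 0 → take C=(5.5780,9.3963) (cross=80.905)
θ=103°: ex = (C−B)/|BC| = (0.6948,0.7192); ey = (-0.7192,0.6948)
θ=103°: P = B + -2.65·ex + 2.21·ey = (-4.1055,2.5525)
θ=116°: B = A + 3.00·(cos116°, sin116°) = (-1.3151, 2.6964)
θ=116°: |BD| = 10.6617
θ=116°: circle(B,9.00) ∩ circle(D,10.00): a=4.4398, h=7.8287
θ=116°:   candidates: C₊=(4.9603,9.1477) cross=83.467; C₋=(1.0005,-6.0006) cross=-83.467
θ=116°:   branch + wants cross > 0 → take C=(4.9603,9.1477) (cross=83.467)
θ=116°: ex = (C−B)/|BC| = (0.6973,0.7168); ey = (-0.7168,0.6973)
θ=116°: P = B + -2.65·ex + 2.21·ey = (-4.7470,2.3378)
θ=294°: B = A + 3.00·(cos294°, sin294°) = (1.2202, -2.7406)
θ=294°: |BD| = 8.2484
θ=294°: circle(B,9.00) ∩ circle(D,10.00): a=2.9725, h=8.4950
θ=294°:   candidates: C₊=(1.2012,6.2593) cross=70.070; C₋=(6.8464,-9.7653) cross=-70.070
θ=294°:   branch + wants cross > 0 → take C=(1.2012,6.2593) (cross=70.070)
θ=294°: ex = (C−B)/|BC| = (-0.0021,1.0000); ey = (-1.0000,-0.0021)
θ=294°: P = B + -2.65·ex + 2.21·ey = (-0.9842,-5.3953)

θ=74°: -2.57 2.30
θ=103°: -4.11 2.55
θ=116°: -4.75 2.34
θ=294°: -0.98 -5.40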